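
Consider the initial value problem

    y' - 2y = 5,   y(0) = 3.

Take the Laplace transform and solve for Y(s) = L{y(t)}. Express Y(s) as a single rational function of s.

Laplace-transform each side.
The derivative rules (L{y'} = sY - y(0) = sY - 3) turn the left side into (s - 2)Y - (3).
The right side is L{5} = 5/s.
So (s - 2)Y = 5/s + (3).
Divide through and combine into a single rational function.

Y(s) = (3*s + 5)/(s^2 - 2*s)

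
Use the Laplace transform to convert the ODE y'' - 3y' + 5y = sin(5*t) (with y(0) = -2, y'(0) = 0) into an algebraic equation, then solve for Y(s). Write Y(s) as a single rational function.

Laplace-transform each side.
Using L{y''} = s^2 Y - s·y(0) - y'(0) and L{y'} = sY - y(0), with y(0) = -2, y'(0) = 0, the left side becomes (s^2 - 3*s + 5)Y - (-2*s + 6).
The right side is L{sin(5*t)} = 5/(s^2 + 25).
So (s^2 - 3*s + 5)Y = 5/(s^2 + 25) + (-2*s + 6).
Solve for Y(s) and write it as one ratio of polynomials.

Y(s) = (-2*s^3 + 6*s^2 - 50*s + 155)/(s^4 - 3*s^3 + 30*s^2 - 75*s + 125)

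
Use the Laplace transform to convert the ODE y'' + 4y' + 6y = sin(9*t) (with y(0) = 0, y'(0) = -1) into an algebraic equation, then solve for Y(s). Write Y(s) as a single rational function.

Laplace-transform each side.
Using L{y''} = s^2 Y - s·y(0) - y'(0) and L{y'} = sY - y(0), with y(0) = 0, y'(0) = -1, the left side becomes (s^2 + 4*s + 6)Y - (-1).
The right side is L{sin(9*t)} = 9/(s^2 + 81).
So (s^2 + 4*s + 6)Y = 9/(s^2 + 81) + (-1).
Isolate Y and clear denominators.

Y(s) = (-s^2 - 72)/(s^4 + 4*s^3 + 87*s^2 + 324*s + 486)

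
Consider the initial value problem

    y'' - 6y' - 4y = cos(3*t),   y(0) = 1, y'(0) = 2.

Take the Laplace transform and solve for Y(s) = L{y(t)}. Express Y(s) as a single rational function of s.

Y(s) = (s^3 - 4*s^2 + 10*s - 36)/(s^4 - 6*s^3 + 5*s^2 - 54*s - 36)

Apply the Laplace transform to the equation.
The derivative rules (L{y''} = s^2 Y - s·y(0) - y'(0) and L{y'} = sY - y(0), with y(0) = 1, y'(0) = 2) turn the left side into (s^2 - 6*s - 4)Y - (s - 4).
The right side is L{cos(3*t)} = s/(s^2 + 9).
So (s^2 - 6*s - 4)Y = s/(s^2 + 9) + (s - 4).
Divide through and combine into a single rational function.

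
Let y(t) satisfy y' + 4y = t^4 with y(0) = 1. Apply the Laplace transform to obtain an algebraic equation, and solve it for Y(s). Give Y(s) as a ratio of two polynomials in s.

Apply the Laplace transform to the equation.
Using L{y'} = sY - y(0) = sY - 1, the left side becomes (s + 4)Y - (1).
The right side is L{t^4} = 24/s^5.
So (s + 4)Y = 24/s^5 + (1).
Isolate Y and clear denominators.

Y(s) = (s^5 + 24)/(s^6 + 4*s^5)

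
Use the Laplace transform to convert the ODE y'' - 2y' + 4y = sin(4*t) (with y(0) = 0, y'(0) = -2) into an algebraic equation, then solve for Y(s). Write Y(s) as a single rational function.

Take the Laplace transform of both sides.
The derivative rules (L{y''} = s^2 Y - s·y(0) - y'(0) and L{y'} = sY - y(0), with y(0) = 0, y'(0) = -2) turn the left side into (s^2 - 2*s + 4)Y - (-2).
The right side is L{sin(4*t)} = 4/(s^2 + 16).
So (s^2 - 2*s + 4)Y = 4/(s^2 + 16) + (-2).
Isolate Y and clear denominators.

Y(s) = (-2*s^2 - 28)/(s^4 - 2*s^3 + 20*s^2 - 32*s + 64)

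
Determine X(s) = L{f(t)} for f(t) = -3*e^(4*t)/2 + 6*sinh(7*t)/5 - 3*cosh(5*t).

X(s) = -3*s/(s^2 - 25) + 42/(5*(s^2 - 49)) - 3/(2*(s - 4))

Apply the Laplace transform termwise.
(6/5)·[L{sinh(7t)} = 7/(s^2 - 49)]; (-3/2)·[L{e^(4t)} = 1/(s - 4)]; (-3)·[L{cosh(5t)} = s/(s^2 - 25)].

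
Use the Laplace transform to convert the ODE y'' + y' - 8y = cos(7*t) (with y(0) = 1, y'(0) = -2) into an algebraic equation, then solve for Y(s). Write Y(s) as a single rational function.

Y(s) = (s^3 - s^2 + 50*s - 49)/(s^4 + s^3 + 41*s^2 + 49*s - 392)

Transform both sides with L{·}.
The derivative rules (L{y''} = s^2 Y - s·y(0) - y'(0) and L{y'} = sY - y(0), with y(0) = 1, y'(0) = -2) turn the left side into (s^2 + s - 8)Y - (s - 1).
The right side is L{cos(7*t)} = s/(s^2 + 49).
So (s^2 + s - 8)Y = s/(s^2 + 49) + (s - 1).
Isolate Y and clear denominators.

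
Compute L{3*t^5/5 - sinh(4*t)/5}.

The transform is linear, so treat each term independently.
(-1/5)·[L{sinh(4t)} = 4/(s^2 - 16)]; (3/5)·[L{t^5} = 5!/s^6 = 120/s^6].

-4/(5*(s^2 - 16)) + 72/s^6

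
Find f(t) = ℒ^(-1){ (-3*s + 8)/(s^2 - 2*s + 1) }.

Factor the denominator: s^2 - 2*s + 1 = (s - 1)^2.
Partial fraction decomposition gives [-3/(s - 1)] + [5/(s - 1)^2].
Invert each term: -3/(s - 1) ↔ -3e^(t); 5/(s - 1)^2 ↔ 5t·e^(t).

f(t) = 5*t*exp(t) - 3*exp(t)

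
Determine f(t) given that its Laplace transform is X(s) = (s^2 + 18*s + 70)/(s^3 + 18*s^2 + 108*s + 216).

f(t) = -t^2*exp(-6*t) + 6*t*exp(-6*t) + exp(-6*t)

Factor the denominator: s^3 + 18*s^2 + 108*s + 216 = (s + 6)^3.
Partial fraction decomposition gives [1/(s + 6)] + [6/(s + 6)^2] + [-2/(s + 6)^3].
Invert each term: 1/(s + 6) ↔ e^(-6t); 6/(s + 6)^2 ↔ 6t·e^(-6t); -2/(s + 6)^3 ↔ (-1)t^2·e^(-6t).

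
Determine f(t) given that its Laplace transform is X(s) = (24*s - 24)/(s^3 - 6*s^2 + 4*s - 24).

Factor the denominator: s^3 - 6*s^2 + 4*s - 24 = (s - 6)*(s^2 + 4).
Partial fraction decomposition gives [3/(s - 6)] + [-3*s/(s^2 + 4)] + [6/(s^2 + 4)].
Invert each term: 3/(s - 6) ↔ 3e^(6t); -3·s/(s^2 + 4) ↔ -3cos(2t); 3·2/(s^2 + 4) ↔ 3sin(2t).

f(t) = 3*exp(6*t) + 3*sin(2*t) - 3*cos(2*t)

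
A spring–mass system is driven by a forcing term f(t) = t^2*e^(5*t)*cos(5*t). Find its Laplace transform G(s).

L{cos(5t)} = s/(s^2 + 25).
Multiplying by e^(5t) shifts s → s - 5, so L{e^(5*t)*cos(5*t)} = (s - 5)/((s - 5)^2 + 25).
Then apply L{t^2·g(t)} = (-1)^2 d^2/ds^2[H(s)] with H(s) = (s - 5)/((s - 5)^2 + 25):
differentiating 2 times and applying the sign gives 2*(s - 5)*(s^2 - 10*s - 50)/(s^2 - 10*s + 50)^3.

G(s) = 2*(s - 5)*(s^2 - 10*s - 50)/(s^2 - 10*s + 50)^3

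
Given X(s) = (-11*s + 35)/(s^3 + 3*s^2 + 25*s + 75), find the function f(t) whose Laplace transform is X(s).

Factor the denominator: s^3 + 3*s^2 + 25*s + 75 = (s + 3)*(s^2 + 25).
Partial fraction decomposition gives [2/(s + 3)] + [-2*s/(s^2 + 25)] + [-5/(s^2 + 25)].
Invert each term: 2/(s + 3) ↔ 2e^(-3t); -2·s/(s^2 + 25) ↔ -2cos(5t); -1·5/(s^2 + 25) ↔ -sin(5t).

f(t) = -sin(5*t) - 2*cos(5*t) + 2*exp(-3*t)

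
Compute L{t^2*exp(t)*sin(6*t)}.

36*(s^2 - 2*s - 11)/(s^2 - 2*s + 37)^3

L{sin(6t)} = 6/(s^2 + 36).
Multiplying by e^(t) shifts s → s - 1, so L{exp(t)*sin(6*t)} = 6/((s - 1)^2 + 36).
Then apply L{t^2·g(t)} = (-1)^2 d^2/ds^2[H(s)] with H(s) = 6/((s - 1)^2 + 36):
differentiating 2 times and applying the sign gives 36*(s^2 - 2*s - 11)/(s^2 - 2*s + 37)^3.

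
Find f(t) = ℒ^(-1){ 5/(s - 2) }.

f(t) = 5*exp(2*t)

Since L{e^(2t)} = 1/(s - 2), the inverse is e^(2*t), scaled by 5.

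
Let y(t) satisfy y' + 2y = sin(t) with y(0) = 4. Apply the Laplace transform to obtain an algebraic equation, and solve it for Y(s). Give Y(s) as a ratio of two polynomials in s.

Y(s) = (4*s^2 + 5)/(s^3 + 2*s^2 + s + 2)

Transform both sides with L{·}.
The derivative rules (L{y'} = sY - y(0) = sY - 4) turn the left side into (s + 2)Y - (4).
The right side is L{sin(t)} = 1/(s^2 + 1).
So (s + 2)Y = 1/(s^2 + 1) + (4).
Solve for Y(s) and write it as one ratio of polynomials.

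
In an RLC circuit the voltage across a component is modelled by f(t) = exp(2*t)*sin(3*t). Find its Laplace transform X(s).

L{sin(3t)} = 3/(s^2 + 9).
By the first shifting theorem, multiplying by e^(2t) replaces s with s - 2.

X(s) = 3/((s - 2)^2 + 9)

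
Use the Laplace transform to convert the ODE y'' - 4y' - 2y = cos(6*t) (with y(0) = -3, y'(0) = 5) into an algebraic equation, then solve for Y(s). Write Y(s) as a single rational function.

Y(s) = (-3*s^3 + 17*s^2 - 107*s + 612)/(s^4 - 4*s^3 + 34*s^2 - 144*s - 72)

Transform both sides with L{·}.
With L{y''} = s^2 Y - s·y(0) - y'(0) and L{y'} = sY - y(0), with y(0) = -3, y'(0) = 5: the LHS transforms to (s^2 - 4*s - 2)Y - (-3*s + 17).
The right side is L{cos(6*t)} = s/(s^2 + 36).
So (s^2 - 4*s - 2)Y = s/(s^2 + 36) + (-3*s + 17).
Divide through and combine into a single rational function.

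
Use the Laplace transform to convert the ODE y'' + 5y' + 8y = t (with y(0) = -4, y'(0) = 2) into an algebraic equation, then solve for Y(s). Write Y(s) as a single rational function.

Take the Laplace transform of both sides.
With L{y''} = s^2 Y - s·y(0) - y'(0) and L{y'} = sY - y(0), with y(0) = -4, y'(0) = 2: the LHS transforms to (s^2 + 5*s + 8)Y - (-4*s - 18).
The right side is L{t} = s^(-2).
So (s^2 + 5*s + 8)Y = s^(-2) + (-4*s - 18).
Divide through and combine into a single rational function.

Y(s) = (-4*s^3 - 18*s^2 + 1)/(s^4 + 5*s^3 + 8*s^2)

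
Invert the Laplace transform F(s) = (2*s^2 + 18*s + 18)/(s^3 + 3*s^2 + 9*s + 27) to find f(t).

Factor the denominator: s^3 + 3*s^2 + 9*s + 27 = (s + 3)*(s^2 + 9).
Partial fraction decomposition gives [-1/(s + 3)] + [3*s/(s^2 + 9)] + [9/(s^2 + 9)].
Invert each term: -1/(s + 3) ↔ -e^(-3t); 3·s/(s^2 + 9) ↔ 3cos(3t); 3·3/(s^2 + 9) ↔ 3sin(3t).

f(t) = 3*sin(3*t) + 3*cos(3*t) - exp(-3*t)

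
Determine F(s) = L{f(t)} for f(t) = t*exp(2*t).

L{e^(2t)} = 1/(s - 2).
Then apply L{t·g(t)} = -d/ds[G(s)] with G(s) = 1/(s - 2):
differentiating 1 time and applying the sign gives (s - 2)^(-2).

F(s) = (s - 2)^(-2)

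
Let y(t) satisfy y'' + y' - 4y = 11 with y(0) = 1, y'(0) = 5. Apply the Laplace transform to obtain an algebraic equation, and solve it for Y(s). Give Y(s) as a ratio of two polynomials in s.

Y(s) = (s^2 + 6*s + 11)/(s^3 + s^2 - 4*s)

Take the Laplace transform of both sides.
The derivative rules (L{y''} = s^2 Y - s·y(0) - y'(0) and L{y'} = sY - y(0), with y(0) = 1, y'(0) = 5) turn the left side into (s^2 + s - 4)Y - (s + 6).
The right side is L{11} = 11/s.
So (s^2 + s - 4)Y = 11/s + (s + 6).
Divide through and combine into a single rational function.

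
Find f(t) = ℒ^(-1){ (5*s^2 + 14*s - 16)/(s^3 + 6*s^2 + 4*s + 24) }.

Factor the denominator: s^3 + 6*s^2 + 4*s + 24 = (s + 6)*(s^2 + 4).
Partial fraction decomposition gives [2/(s + 6)] + [3*s/(s^2 + 4)] + [-4/(s^2 + 4)].
Invert each term: 2/(s + 6) ↔ 2e^(-6t); 3·s/(s^2 + 4) ↔ 3cos(2t); -2·2/(s^2 + 4) ↔ -2sin(2t).

f(t) = -2*sin(2*t) + 3*cos(2*t) + 2*exp(-6*t)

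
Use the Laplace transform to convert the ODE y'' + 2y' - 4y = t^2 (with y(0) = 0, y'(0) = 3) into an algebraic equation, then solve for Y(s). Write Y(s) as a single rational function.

Take the Laplace transform of both sides.
Using L{y''} = s^2 Y - s·y(0) - y'(0) and L{y'} = sY - y(0), with y(0) = 0, y'(0) = 3, the left side becomes (s^2 + 2*s - 4)Y - (3).
The right side is L{t^2} = 2/s^3.
So (s^2 + 2*s - 4)Y = 2/s^3 + (3).
Isolate Y and clear denominators.

Y(s) = (3*s^3 + 2)/(s^5 + 2*s^4 - 4*s^3)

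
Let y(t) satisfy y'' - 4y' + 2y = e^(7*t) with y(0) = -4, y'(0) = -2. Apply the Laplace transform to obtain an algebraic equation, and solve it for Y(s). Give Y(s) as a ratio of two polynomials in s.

Y(s) = (-4*s^2 + 42*s - 97)/(s^3 - 11*s^2 + 30*s - 14)

Laplace-transform each side.
Using L{y''} = s^2 Y - s·y(0) - y'(0) and L{y'} = sY - y(0), with y(0) = -4, y'(0) = -2, the left side becomes (s^2 - 4*s + 2)Y - (-4*s + 14).
The right side is L{e^(7*t)} = 1/(s - 7).
So (s^2 - 4*s + 2)Y = 1/(s - 7) + (-4*s + 14).
Solve for Y(s) and write it as one ratio of polynomials.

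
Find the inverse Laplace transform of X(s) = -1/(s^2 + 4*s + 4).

Rewrite the denominator: s^2 + 4*s + 4 = (s + 2)^2.
The form in (s + 2) signals a first-shifting-theorem factor e^(-2t).
Since L{t} = 1!/s^2 = 1/s^2, the inverse is t*e^(-2*t), scaled by -1.

-t*exp(-2*t)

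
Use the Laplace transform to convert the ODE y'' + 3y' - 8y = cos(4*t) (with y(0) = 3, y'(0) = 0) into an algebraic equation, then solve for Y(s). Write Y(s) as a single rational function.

Y(s) = (3*s^3 + 9*s^2 + 49*s + 144)/(s^4 + 3*s^3 + 8*s^2 + 48*s - 128)

Take the Laplace transform of both sides.
With L{y''} = s^2 Y - s·y(0) - y'(0) and L{y'} = sY - y(0), with y(0) = 3, y'(0) = 0: the LHS transforms to (s^2 + 3*s - 8)Y - (3*s + 9).
The right side is L{cos(4*t)} = s/(s^2 + 16).
So (s^2 + 3*s - 8)Y = s/(s^2 + 16) + (3*s + 9).
Isolate Y and clear denominators.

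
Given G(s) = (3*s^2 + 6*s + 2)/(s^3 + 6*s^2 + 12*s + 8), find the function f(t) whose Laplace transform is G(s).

f(t) = t^2*exp(-2*t) - 6*t*exp(-2*t) + 3*exp(-2*t)

Factor the denominator: s^3 + 6*s^2 + 12*s + 8 = (s + 2)^3.
Partial fraction decomposition gives [3/(s + 2)] + [-6/(s + 2)^2] + [2/(s + 2)^3].
Invert each term: 3/(s + 2) ↔ 3e^(-2t); -6/(s + 2)^2 ↔ -6t·e^(-2t); 2/(s + 2)^3 ↔ (1)t^2·e^(-2t).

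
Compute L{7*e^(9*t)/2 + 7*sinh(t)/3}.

7/(3*(s^2 - 1)) + 7/(2*(s - 9))

By linearity of the Laplace transform, transform each term separately.
(7/3)·[L{sinh(t)} = 1/(s^2 - 1)]; (7/2)·[L{e^(9t)} = 1/(s - 9)].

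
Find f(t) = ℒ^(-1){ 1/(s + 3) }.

f(t) = exp(-3*t)

Since L{e^(-3t)} = 1/(s + 3), the inverse is e^(-3*t).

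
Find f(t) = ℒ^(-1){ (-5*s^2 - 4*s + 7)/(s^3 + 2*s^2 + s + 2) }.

f(t) = 4*sin(t) - 4*cos(t) - exp(-2*t)

Factor the denominator: s^3 + 2*s^2 + s + 2 = (s + 2)*(s^2 + 1).
Partial fraction decomposition gives [-1/(s + 2)] + [-4*s/(s^2 + 1)] + [4/(s^2 + 1)].
Invert each term: -1/(s + 2) ↔ -e^(-2t); -4·s/(s^2 + 1) ↔ -4cos(t); 4·1/(s^2 + 1) ↔ 4sin(t).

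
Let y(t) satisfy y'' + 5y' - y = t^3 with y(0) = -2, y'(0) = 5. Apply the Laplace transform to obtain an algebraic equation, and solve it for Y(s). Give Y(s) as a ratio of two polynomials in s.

Y(s) = (-2*s^5 - 5*s^4 + 6)/(s^6 + 5*s^5 - s^4)

Apply the Laplace transform to the equation.
The derivative rules (L{y''} = s^2 Y - s·y(0) - y'(0) and L{y'} = sY - y(0), with y(0) = -2, y'(0) = 5) turn the left side into (s^2 + 5*s - 1)Y - (-2*s - 5).
The right side is L{t^3} = 6/s^4.
So (s^2 + 5*s - 1)Y = 6/s^4 + (-2*s - 5).
Divide through and combine into a single rational function.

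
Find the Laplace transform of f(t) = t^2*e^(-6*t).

2/(s + 6)^3

L{e^(-6t)} = 1/(s + 6).
Then apply L{t^2·g(t)} = (-1)^2 d^2/ds^2[G(s)] with G(s) = 1/(s + 6):
differentiating 2 times and applying the sign gives 2/(s + 6)^3.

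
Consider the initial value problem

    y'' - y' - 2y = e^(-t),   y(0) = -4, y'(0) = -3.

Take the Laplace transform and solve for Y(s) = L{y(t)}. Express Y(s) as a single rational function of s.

Y(s) = (-4*s^2 - 3*s + 2)/(s^3 - 3*s - 2)

Take the Laplace transform of both sides.
Using L{y''} = s^2 Y - s·y(0) - y'(0) and L{y'} = sY - y(0), with y(0) = -4, y'(0) = -3, the left side becomes (s^2 - s - 2)Y - (-4*s + 1).
The right side is L{e^(-t)} = 1/(s + 1).
So (s^2 - s - 2)Y = 1/(s + 1) + (-4*s + 1).
Solve for Y(s) and write it as one ratio of polynomials.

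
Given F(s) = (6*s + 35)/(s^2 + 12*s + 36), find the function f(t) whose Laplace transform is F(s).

f(t) = -t*exp(-6*t) + 6*exp(-6*t)

Factor the denominator: s^2 + 12*s + 36 = (s + 6)^2.
Partial fraction decomposition gives [6/(s + 6)] + [-1/(s + 6)^2].
Invert each term: 6/(s + 6) ↔ 6e^(-6t); -1/(s + 6)^2 ↔ -t·e^(-6t).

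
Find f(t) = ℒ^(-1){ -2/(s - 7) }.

Since L{e^(7t)} = 1/(s - 7), the inverse is e^(7*t), scaled by -2.

f(t) = -2*exp(7*t)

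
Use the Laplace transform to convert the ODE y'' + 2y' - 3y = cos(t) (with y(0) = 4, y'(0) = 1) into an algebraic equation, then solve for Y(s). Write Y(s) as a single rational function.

Laplace-transform each side.
The derivative rules (L{y''} = s^2 Y - s·y(0) - y'(0) and L{y'} = sY - y(0), with y(0) = 4, y'(0) = 1) turn the left side into (s^2 + 2*s - 3)Y - (4*s + 9).
The right side is L{cos(t)} = s/(s^2 + 1).
So (s^2 + 2*s - 3)Y = s/(s^2 + 1) + (4*s + 9).
Solve for Y(s) and write it as one ratio of polynomials.

Y(s) = (4*s^3 + 9*s^2 + 5*s + 9)/(s^4 + 2*s^3 - 2*s^2 + 2*s - 3)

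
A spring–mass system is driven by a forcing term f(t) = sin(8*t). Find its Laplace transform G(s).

L{sin(8t)} = 8/(s^2 + 64).

G(s) = 8/(s^2 + 64)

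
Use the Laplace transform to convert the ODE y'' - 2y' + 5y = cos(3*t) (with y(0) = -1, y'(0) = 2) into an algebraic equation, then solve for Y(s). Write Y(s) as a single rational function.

Y(s) = (-s^3 + 4*s^2 - 8*s + 36)/(s^4 - 2*s^3 + 14*s^2 - 18*s + 45)

Transform both sides with L{·}.
The derivative rules (L{y''} = s^2 Y - s·y(0) - y'(0) and L{y'} = sY - y(0), with y(0) = -1, y'(0) = 2) turn the left side into (s^2 - 2*s + 5)Y - (-s + 4).
The right side is L{cos(3*t)} = s/(s^2 + 9).
So (s^2 - 2*s + 5)Y = s/(s^2 + 9) + (-s + 4).
Isolate Y and clear denominators.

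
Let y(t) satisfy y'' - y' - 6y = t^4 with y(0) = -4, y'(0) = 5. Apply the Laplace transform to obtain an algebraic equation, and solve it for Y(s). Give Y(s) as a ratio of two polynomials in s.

Transform both sides with L{·}.
The derivative rules (L{y''} = s^2 Y - s·y(0) - y'(0) and L{y'} = sY - y(0), with y(0) = -4, y'(0) = 5) turn the left side into (s^2 - s - 6)Y - (-4*s + 9).
The right side is L{t^4} = 24/s^5.
So (s^2 - s - 6)Y = 24/s^5 + (-4*s + 9).
Isolate Y and clear denominators.

Y(s) = (-4*s^6 + 9*s^5 + 24)/(s^7 - s^6 - 6*s^5)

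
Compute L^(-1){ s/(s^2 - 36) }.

Since L{cosh(6t)} = s/(s^2 - 36), the inverse is cosh(6*t).

cosh(6*t)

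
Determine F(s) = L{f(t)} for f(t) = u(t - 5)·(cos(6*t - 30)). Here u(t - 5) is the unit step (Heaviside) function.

By the second shifting theorem, L{u(t - c)·g(t - c)} = e^(-cs)·G(s) with c = 5 and G(s) = L{g(t)}.
L{cos(6t)} = s/(s^2 + 36).

F(s) = s*exp(-5*s)/(s^2 + 36)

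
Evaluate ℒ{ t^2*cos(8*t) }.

2*s*(s^2 - 192)/(s^2 + 64)^3

L{cos(8t)} = s/(s^2 + 64).
Then apply L{t^2·g(t)} = (-1)^2 d^2/ds^2[G(s)] with G(s) = s/(s^2 + 64):
differentiating 2 times and applying the sign gives 2*s*(s^2 - 192)/(s^2 + 64)^3.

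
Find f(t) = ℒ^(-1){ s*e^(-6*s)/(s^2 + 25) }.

The factor e^(-6s) signals a time shift by c = 6 (second shifting theorem).
L{cos(5t)} = s/(s^2 + 25), so L^-1{s/(s^2 + 25)} = cos(5*t).
Hence the inverse is u(t - 6) times that function evaluated at t - 6.

f(t) = Heaviside(t - 6)*(cos(5*t - 30))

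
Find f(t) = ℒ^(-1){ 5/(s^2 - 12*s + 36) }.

Rewrite the denominator: s^2 - 12*s + 36 = (s - 6)^2.
The form in (s - 6) signals a first-shifting-theorem factor e^(6t).
Since L{t} = 1!/s^2 = 1/s^2, the inverse is t*e^(6*t), scaled by 5.

f(t) = 5*t*exp(6*t)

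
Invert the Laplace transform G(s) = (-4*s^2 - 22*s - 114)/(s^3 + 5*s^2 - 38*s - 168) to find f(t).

f(t) = -3*exp(6*t) + 3*exp(-4*t) - 4*exp(-7*t)

Factor the denominator: s^3 + 5*s^2 - 38*s - 168 = (s - 6)*(s + 4)*(s + 7).
Partial fraction decomposition gives [-4/(s + 7)] + [-3/(s - 6)] + [3/(s + 4)].
Invert each term: -4/(s + 7) ↔ -4e^(-7t); -3/(s - 6) ↔ -3e^(6t); 3/(s + 4) ↔ 3e^(-4t).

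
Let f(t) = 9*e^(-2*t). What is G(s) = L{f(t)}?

L{9} = 9/s.
By the first shifting theorem, multiplying by e^(-2t) replaces s with s + 2.

G(s) = 9/(s + 2)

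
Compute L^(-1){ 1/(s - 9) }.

exp(9*t)

Since L{e^(9t)} = 1/(s - 9), the inverse is e^(9*t).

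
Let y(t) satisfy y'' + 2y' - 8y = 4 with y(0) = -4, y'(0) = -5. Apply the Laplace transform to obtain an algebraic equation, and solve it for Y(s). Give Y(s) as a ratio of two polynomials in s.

Y(s) = (-4*s^2 - 13*s + 4)/(s^3 + 2*s^2 - 8*s)

Laplace-transform each side.
Using L{y''} = s^2 Y - s·y(0) - y'(0) and L{y'} = sY - y(0), with y(0) = -4, y'(0) = -5, the left side becomes (s^2 + 2*s - 8)Y - (-4*s - 13).
The right side is L{4} = 4/s.
So (s^2 + 2*s - 8)Y = 4/s + (-4*s - 13).
Isolate Y and clear denominators.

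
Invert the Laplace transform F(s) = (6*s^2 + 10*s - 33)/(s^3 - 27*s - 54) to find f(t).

Factor the denominator: s^3 - 27*s - 54 = (s - 6)*(s + 3)^2.
Partial fraction decomposition gives [3/(s + 3)] + [(s + 3)^(-2)] + [3/(s - 6)].
Invert each term: 3/(s + 3) ↔ 3e^(-3t); 1/(s + 3)^2 ↔ t·e^(-3t); 3/(s - 6) ↔ 3e^(6t).

f(t) = t*exp(-3*t) + 3*exp(6*t) + 3*exp(-3*t)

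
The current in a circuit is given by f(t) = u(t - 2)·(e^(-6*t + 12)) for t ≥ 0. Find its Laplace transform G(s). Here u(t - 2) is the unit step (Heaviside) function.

G(s) = exp(-2*s)/(s + 6)

By the second shifting theorem, L{u(t - c)·g(t - c)} = e^(-cs)·H(s) with c = 2 and H(s) = L{g(t)}.
L{e^(-6t)} = 1/(s + 6).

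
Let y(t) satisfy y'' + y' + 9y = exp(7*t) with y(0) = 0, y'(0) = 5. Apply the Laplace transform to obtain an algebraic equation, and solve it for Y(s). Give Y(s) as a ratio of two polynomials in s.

Apply the Laplace transform to the equation.
Using L{y''} = s^2 Y - s·y(0) - y'(0) and L{y'} = sY - y(0), with y(0) = 0, y'(0) = 5, the left side becomes (s^2 + s + 9)Y - (5).
The right side is L{exp(7*t)} = 1/(s - 7).
So (s^2 + s + 9)Y = 1/(s - 7) + (5).
Solve for Y(s) and write it as one ratio of polynomials.

Y(s) = (5*s - 34)/(s^3 - 6*s^2 + 2*s - 63)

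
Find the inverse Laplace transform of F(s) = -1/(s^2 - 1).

-sinh(t)

Since L{sinh(t)} = 1/(s^2 - 1), the inverse is sinh(t), scaled by -1.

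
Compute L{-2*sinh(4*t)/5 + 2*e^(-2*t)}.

-8/(5*(s^2 - 16)) + 2/(s + 2)

The transform is linear, so treat each term independently.
(2)·[L{e^(-2t)} = 1/(s + 2)]; (-2/5)·[L{sinh(4t)} = 4/(s^2 - 16)].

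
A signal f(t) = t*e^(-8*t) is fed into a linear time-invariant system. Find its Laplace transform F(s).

F(s) = (s + 8)^(-2)

L{e^(-8t)} = 1/(s + 8).
Then apply L{t·g(t)} = -d/ds[G(s)] with G(s) = 1/(s + 8):
differentiating 1 time and applying the sign gives (s + 8)^(-2).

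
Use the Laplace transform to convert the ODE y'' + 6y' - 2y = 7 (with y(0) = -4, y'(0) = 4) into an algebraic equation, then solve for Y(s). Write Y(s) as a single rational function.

Y(s) = (-4*s^2 - 20*s + 7)/(s^3 + 6*s^2 - 2*s)

Laplace-transform each side.
The derivative rules (L{y''} = s^2 Y - s·y(0) - y'(0) and L{y'} = sY - y(0), with y(0) = -4, y'(0) = 4) turn the left side into (s^2 + 6*s - 2)Y - (-4*s - 20).
The right side is L{7} = 7/s.
So (s^2 + 6*s - 2)Y = 7/s + (-4*s - 20).
Solve for Y(s) and write it as one ratio of polynomials.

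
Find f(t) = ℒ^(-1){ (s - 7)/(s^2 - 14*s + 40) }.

f(t) = exp(7*t)*cosh(3*t)

Rewrite the denominator: s^2 - 14*s + 40 = (s - 7)^2 - 9.
The form in (s - 7) signals a first-shifting-theorem factor e^(7t).
Since L{cosh(3t)} = s/(s^2 - 9), the inverse is e^(7*t)*cosh(3*t).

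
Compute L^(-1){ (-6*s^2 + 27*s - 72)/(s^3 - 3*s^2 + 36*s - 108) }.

-exp(3*t) + 2*sin(6*t) - 5*cos(6*t)

Factor the denominator: s^3 - 3*s^2 + 36*s - 108 = (s - 3)*(s^2 + 36).
Partial fraction decomposition gives [-1/(s - 3)] + [-5*s/(s^2 + 36)] + [12/(s^2 + 36)].
Invert each term: -1/(s - 3) ↔ -e^(3t); -5·s/(s^2 + 36) ↔ -5cos(6t); 2·6/(s^2 + 36) ↔ 2sin(6t).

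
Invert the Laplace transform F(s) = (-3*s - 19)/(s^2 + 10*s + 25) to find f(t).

Factor the denominator: s^2 + 10*s + 25 = (s + 5)^2.
Partial fraction decomposition gives [-3/(s + 5)] + [-4/(s + 5)^2].
Invert each term: -3/(s + 5) ↔ -3e^(-5t); -4/(s + 5)^2 ↔ -4t·e^(-5t).

f(t) = -4*t*exp(-5*t) - 3*exp(-5*t)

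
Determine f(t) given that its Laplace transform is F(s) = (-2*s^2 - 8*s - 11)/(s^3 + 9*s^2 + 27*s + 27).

f(t) = -5*t^2*exp(-3*t)/2 + 4*t*exp(-3*t) - 2*exp(-3*t)

Factor the denominator: s^3 + 9*s^2 + 27*s + 27 = (s + 3)^3.
Partial fraction decomposition gives [-2/(s + 3)] + [4/(s + 3)^2] + [-5/(s + 3)^3].
Invert each term: -2/(s + 3) ↔ -2e^(-3t); 4/(s + 3)^2 ↔ 4t·e^(-3t); -5/(s + 3)^3 ↔ (-5/2)t^2·e^(-3t).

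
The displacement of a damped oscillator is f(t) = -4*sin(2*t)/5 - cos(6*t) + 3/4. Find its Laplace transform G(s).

By linearity of the Laplace transform, transform each term separately.
(-4/5)·[L{sin(2t)} = 2/(s^2 + 4)]; L{3/4} = (3/4)/s; (-1)·[L{cos(6t)} = s/(s^2 + 36)].

G(s) = -s/(s^2 + 36) - 8/(5*(s^2 + 4)) + 3/(4*s)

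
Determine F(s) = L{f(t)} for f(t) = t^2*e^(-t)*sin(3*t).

F(s) = 18*(s^2 + 2*s - 2)/(s^2 + 2*s + 10)^3

L{sin(3t)} = 3/(s^2 + 9).
Multiplying by e^(-t) shifts s → s + 1, so L{e^(-t)*sin(3*t)} = 3/((s + 1)^2 + 9).
Then apply L{t^2·g(t)} = (-1)^2 d^2/ds^2[G(s)] with G(s) = 3/((s + 1)^2 + 9):
differentiating 2 times and applying the sign gives 18*(s^2 + 2*s - 2)/(s^2 + 2*s + 10)^3.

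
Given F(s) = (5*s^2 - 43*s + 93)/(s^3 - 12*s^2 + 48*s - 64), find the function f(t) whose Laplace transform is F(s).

Factor the denominator: s^3 - 12*s^2 + 48*s - 64 = (s - 4)^3.
Partial fraction decomposition gives [5/(s - 4)] + [-3/(s - 4)^2] + [(s - 4)^(-3)].
Invert each term: 5/(s - 4) ↔ 5e^(4t); -3/(s - 4)^2 ↔ -3t·e^(4t); 1/(s - 4)^3 ↔ (1/2)t^2·e^(4t).

f(t) = t^2*exp(4*t)/2 - 3*t*exp(4*t) + 5*exp(4*t)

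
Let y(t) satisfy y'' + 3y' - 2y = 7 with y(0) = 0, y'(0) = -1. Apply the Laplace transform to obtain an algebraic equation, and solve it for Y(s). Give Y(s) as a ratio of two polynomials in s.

Transform both sides with L{·}.
With L{y''} = s^2 Y - s·y(0) - y'(0) and L{y'} = sY - y(0), with y(0) = 0, y'(0) = -1: the LHS transforms to (s^2 + 3*s - 2)Y - (-1).
The right side is L{7} = 7/s.
So (s^2 + 3*s - 2)Y = 7/s + (-1).
Divide through and combine into a single rational function.

Y(s) = (-s + 7)/(s^3 + 3*s^2 - 2*s)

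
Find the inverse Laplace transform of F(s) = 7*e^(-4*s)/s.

The factor e^(-4s) signals a time shift by c = 4 (second shifting theorem).
L{7} = 7/s, so L^-1{7/s} = 7.
Hence the inverse is u(t - 4) times that function evaluated at t - 4.

Heaviside(t - 4)*(7)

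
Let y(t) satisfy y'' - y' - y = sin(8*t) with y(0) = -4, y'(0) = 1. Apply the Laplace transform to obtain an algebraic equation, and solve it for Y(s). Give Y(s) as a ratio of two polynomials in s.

Y(s) = (-4*s^3 + 5*s^2 - 256*s + 328)/(s^4 - s^3 + 63*s^2 - 64*s - 64)

Transform both sides with L{·}.
With L{y''} = s^2 Y - s·y(0) - y'(0) and L{y'} = sY - y(0), with y(0) = -4, y'(0) = 1: the LHS transforms to (s^2 - s - 1)Y - (-4*s + 5).
The right side is L{sin(8*t)} = 8/(s^2 + 64).
So (s^2 - s - 1)Y = 8/(s^2 + 64) + (-4*s + 5).
Divide through and combine into a single rational function.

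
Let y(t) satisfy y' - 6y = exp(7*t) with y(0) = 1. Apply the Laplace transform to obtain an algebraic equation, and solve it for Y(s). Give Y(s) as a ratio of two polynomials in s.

Y(s) = 1/(s - 7)

Laplace-transform each side.
With L{y'} = sY - y(0) = sY - 1: the LHS transforms to (s - 6)Y - (1).
The right side is L{exp(7*t)} = 1/(s - 7).
So (s - 6)Y = 1/(s - 7) + (1).
Solve for Y(s) and write it as one ratio of polynomials.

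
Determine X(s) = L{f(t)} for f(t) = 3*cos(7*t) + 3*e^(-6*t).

X(s) = 3*s/(s^2 + 49) + 3/(s + 6)

Apply the Laplace transform termwise.
(3)·[L{cos(7t)} = s/(s^2 + 49)]; (3)·[L{e^(-6t)} = 1/(s + 6)].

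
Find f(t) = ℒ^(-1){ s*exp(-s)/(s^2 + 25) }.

The factor e^(-s) signals a time shift by c = 1 (second shifting theorem).
L{cos(5t)} = s/(s^2 + 25), so L^-1{s/(s^2 + 25)} = cos(5*t).
Hence the inverse is u(t - 1) times that function evaluated at t - 1.

f(t) = Heaviside(t - 1)*(cos(5*t - 5))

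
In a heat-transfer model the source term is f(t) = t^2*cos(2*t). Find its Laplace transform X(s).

X(s) = 2*s*(s^2 - 12)/(s^2 + 4)^3

L{cos(2t)} = s/(s^2 + 4).
Then apply L{t^2·g(t)} = (-1)^2 d^2/ds^2[G(s)] with G(s) = s/(s^2 + 4):
differentiating 2 times and applying the sign gives 2*s*(s^2 - 12)/(s^2 + 4)^3.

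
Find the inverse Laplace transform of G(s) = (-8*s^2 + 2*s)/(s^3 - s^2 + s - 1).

Factor the denominator: s^3 - s^2 + s - 1 = (s - 1)*(s^2 + 1).
Partial fraction decomposition gives [-3/(s - 1)] + [-5*s/(s^2 + 1)] + [-3/(s^2 + 1)].
Invert each term: -3/(s - 1) ↔ -3e^(t); -5·s/(s^2 + 1) ↔ -5cos(t); -3·1/(s^2 + 1) ↔ -3sin(t).

-3*exp(t) - 3*sin(t) - 5*cos(t)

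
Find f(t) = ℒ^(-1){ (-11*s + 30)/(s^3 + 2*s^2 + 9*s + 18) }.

Factor the denominator: s^3 + 2*s^2 + 9*s + 18 = (s + 2)*(s^2 + 9).
Partial fraction decomposition gives [4/(s + 2)] + [-4*s/(s^2 + 9)] + [-3/(s^2 + 9)].
Invert each term: 4/(s + 2) ↔ 4e^(-2t); -4·s/(s^2 + 9) ↔ -4cos(3t); -1·3/(s^2 + 9) ↔ -sin(3t).

f(t) = -sin(3*t) - 4*cos(3*t) + 4*exp(-2*t)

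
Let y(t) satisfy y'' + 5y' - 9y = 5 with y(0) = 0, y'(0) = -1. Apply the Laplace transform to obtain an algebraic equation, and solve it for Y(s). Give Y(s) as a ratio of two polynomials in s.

Laplace-transform each side.
The derivative rules (L{y''} = s^2 Y - s·y(0) - y'(0) and L{y'} = sY - y(0), with y(0) = 0, y'(0) = -1) turn the left side into (s^2 + 5*s - 9)Y - (-1).
The right side is L{5} = 5/s.
So (s^2 + 5*s - 9)Y = 5/s + (-1).
Isolate Y and clear denominators.

Y(s) = (-s + 5)/(s^3 + 5*s^2 - 9*s)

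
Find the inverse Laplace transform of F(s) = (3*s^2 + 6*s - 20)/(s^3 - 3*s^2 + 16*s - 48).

Factor the denominator: s^3 - 3*s^2 + 16*s - 48 = (s - 3)*(s^2 + 16).
Partial fraction decomposition gives [1/(s - 3)] + [2*s/(s^2 + 16)] + [12/(s^2 + 16)].
Invert each term: 1/(s - 3) ↔ e^(3t); 2·s/(s^2 + 16) ↔ 2cos(4t); 3·4/(s^2 + 16) ↔ 3sin(4t).

exp(3*t) + 3*sin(4*t) + 2*cos(4*t)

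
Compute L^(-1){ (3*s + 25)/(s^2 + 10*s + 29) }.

5*exp(-5*t)*sin(2*t) + 3*exp(-5*t)*cos(2*t)

Complete the square in the denominator: s^2 + 10*s + 29 = (s + 5)^2 + 2^2.
Split the numerator to match: 3*s + 25 = 3·(s + 5) + 5·2.
Invert each term: 3·(s + 5)/((s + 5)^2 + 4) ↔ 3e^(-5t)cos(2t); 5·2/((s + 5)^2 + 4) ↔ 5e^(-5t)sin(2t).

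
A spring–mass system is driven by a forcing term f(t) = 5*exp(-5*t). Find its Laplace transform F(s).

F(s) = 5/(s + 5)

L{5} = 5/s.
By the first shifting theorem, multiplying by e^(-5t) replaces s with s + 5.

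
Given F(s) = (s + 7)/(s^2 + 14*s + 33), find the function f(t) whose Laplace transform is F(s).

Rewrite the denominator: s^2 + 14*s + 33 = (s + 7)^2 - 16.
The form in (s + 7) signals a first-shifting-theorem factor e^(-7t).
Since L{cosh(4t)} = s/(s^2 - 16), the inverse is e^(-7*t)*cosh(4*t).

f(t) = exp(-7*t)*cosh(4*t)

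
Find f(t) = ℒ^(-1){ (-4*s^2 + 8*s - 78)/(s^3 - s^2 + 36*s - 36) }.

f(t) = -2*exp(t) + sin(6*t) - 2*cos(6*t)

Factor the denominator: s^3 - s^2 + 36*s - 36 = (s - 1)*(s^2 + 36).
Partial fraction decomposition gives [-2/(s - 1)] + [-2*s/(s^2 + 36)] + [6/(s^2 + 36)].
Invert each term: -2/(s - 1) ↔ -2e^(t); -2·s/(s^2 + 36) ↔ -2cos(6t); 1·6/(s^2 + 36) ↔ sin(6t).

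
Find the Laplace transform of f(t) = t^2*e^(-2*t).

L{e^(-2t)} = 1/(s + 2).
Then apply L{t^2·g(t)} = (-1)^2 d^2/ds^2[H(s)] with H(s) = 1/(s + 2):
differentiating 2 times and applying the sign gives 2/(s + 2)^3.

2/(s + 2)^3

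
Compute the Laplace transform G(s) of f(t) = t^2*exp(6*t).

G(s) = 2/(s - 6)^3

L{e^(6t)} = 1/(s - 6).
Then apply L{t^2·g(t)} = (-1)^2 d^2/ds^2[H(s)] with H(s) = 1/(s - 6):
differentiating 2 times and applying the sign gives 2/(s - 6)^3.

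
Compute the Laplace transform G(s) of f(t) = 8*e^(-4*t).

G(s) = 8/(s + 4)

L{8} = 8/s.
By the first shifting theorem, multiplying by e^(-4t) replaces s with s + 4.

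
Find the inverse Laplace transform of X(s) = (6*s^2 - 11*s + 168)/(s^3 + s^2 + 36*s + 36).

Factor the denominator: s^3 + s^2 + 36*s + 36 = (s + 1)*(s^2 + 36).
Partial fraction decomposition gives [5/(s + 1)] + [s/(s^2 + 36)] + [-12/(s^2 + 36)].
Invert each term: 5/(s + 1) ↔ 5e^(-t); 1·s/(s^2 + 36) ↔ cos(6t); -2·6/(s^2 + 36) ↔ -2sin(6t).

-2*sin(6*t) + cos(6*t) + 5*exp(-t)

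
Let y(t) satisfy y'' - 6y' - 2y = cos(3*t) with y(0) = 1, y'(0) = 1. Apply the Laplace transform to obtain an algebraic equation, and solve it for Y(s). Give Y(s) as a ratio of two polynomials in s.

Y(s) = (s^3 - 5*s^2 + 10*s - 45)/(s^4 - 6*s^3 + 7*s^2 - 54*s - 18)

Apply the Laplace transform to the equation.
Using L{y''} = s^2 Y - s·y(0) - y'(0) and L{y'} = sY - y(0), with y(0) = 1, y'(0) = 1, the left side becomes (s^2 - 6*s - 2)Y - (s - 5).
The right side is L{cos(3*t)} = s/(s^2 + 9).
So (s^2 - 6*s - 2)Y = s/(s^2 + 9) + (s - 5).
Isolate Y and clear denominators.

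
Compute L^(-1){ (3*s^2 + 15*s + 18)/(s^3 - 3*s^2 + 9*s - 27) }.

5*exp(3*t) + 3*sin(3*t) - 2*cos(3*t)

Factor the denominator: s^3 - 3*s^2 + 9*s - 27 = (s - 3)*(s^2 + 9).
Partial fraction decomposition gives [5/(s - 3)] + [-2*s/(s^2 + 9)] + [9/(s^2 + 9)].
Invert each term: 5/(s - 3) ↔ 5e^(3t); -2·s/(s^2 + 9) ↔ -2cos(3t); 3·3/(s^2 + 9) ↔ 3sin(3t).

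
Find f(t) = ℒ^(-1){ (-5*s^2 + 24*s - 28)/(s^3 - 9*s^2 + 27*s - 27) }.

f(t) = -t^2*exp(3*t)/2 - 6*t*exp(3*t) - 5*exp(3*t)

Factor the denominator: s^3 - 9*s^2 + 27*s - 27 = (s - 3)^3.
Partial fraction decomposition gives [-5/(s - 3)] + [-6/(s - 3)^2] + [-1/(s - 3)^3].
Invert each term: -5/(s - 3) ↔ -5e^(3t); -6/(s - 3)^2 ↔ -6t·e^(3t); -1/(s - 3)^3 ↔ (-1/2)t^2·e^(3t).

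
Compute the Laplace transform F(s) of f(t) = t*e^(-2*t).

F(s) = (s + 2)^(-2)

L{e^(-2t)} = 1/(s + 2).
Then apply L{t·g(t)} = -d/ds[G(s)] with G(s) = 1/(s + 2):
differentiating 1 time and applying the sign gives (s + 2)^(-2).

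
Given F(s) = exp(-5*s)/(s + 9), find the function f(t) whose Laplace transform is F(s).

f(t) = Heaviside(t - 5)*(exp(-9*t + 45))

The factor e^(-5s) signals a time shift by c = 5 (second shifting theorem).
L{e^(-9t)} = 1/(s + 9), so L^-1{1/(s + 9)} = exp(-9*t).
Hence the inverse is u(t - 5) times that function evaluated at t - 5.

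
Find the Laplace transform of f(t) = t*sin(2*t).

L{sin(2t)} = 2/(s^2 + 4).
Then apply L{t·g(t)} = -d/ds[H(s)] with H(s) = 2/(s^2 + 4):
differentiating 1 time and applying the sign gives 4*s/(s^2 + 4)^2.

4*s/(s^2 + 4)^2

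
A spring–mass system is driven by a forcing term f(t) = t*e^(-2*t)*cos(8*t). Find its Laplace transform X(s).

L{cos(8t)} = s/(s^2 + 64).
Multiplying by e^(-2t) shifts s → s + 2, so L{e^(-2*t)*cos(8*t)} = (s + 2)/((s + 2)^2 + 64).
Then apply L{t·g(t)} = -d/ds[G(s)] with G(s) = (s + 2)/((s + 2)^2 + 64):
differentiating 1 time and applying the sign gives (s - 6)*(s + 10)/(s^2 + 4*s + 68)^2.

X(s) = (s - 6)*(s + 10)/(s^2 + 4*s + 68)^2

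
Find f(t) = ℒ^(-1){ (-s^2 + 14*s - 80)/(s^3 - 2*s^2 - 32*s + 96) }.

f(t) = -4*t*exp(4*t) + exp(4*t) - 2*exp(-6*t)

Factor the denominator: s^3 - 2*s^2 - 32*s + 96 = (s - 4)^2*(s + 6).
Partial fraction decomposition gives [1/(s - 4)] + [-4/(s - 4)^2] + [-2/(s + 6)].
Invert each term: 1/(s - 4) ↔ e^(4t); -4/(s - 4)^2 ↔ -4t·e^(4t); -2/(s + 6) ↔ -2e^(-6t).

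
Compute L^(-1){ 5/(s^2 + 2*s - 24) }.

Rewrite the denominator: s^2 + 2*s - 24 = (s + 1)^2 - 25.
The form in (s + 1) signals a first-shifting-theorem factor e^(-t).
Since L{sinh(5t)} = 5/(s^2 - 25), the inverse is e^(-t)*sinh(5*t).

exp(-t)*sinh(5*t)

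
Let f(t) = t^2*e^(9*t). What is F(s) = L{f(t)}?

F(s) = 2/(s - 9)^3

L{e^(9t)} = 1/(s - 9).
Then apply L{t^2·g(t)} = (-1)^2 d^2/ds^2[G(s)] with G(s) = 1/(s - 9):
differentiating 2 times and applying the sign gives 2/(s - 9)^3.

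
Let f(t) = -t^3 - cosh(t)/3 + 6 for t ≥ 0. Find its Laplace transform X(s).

The transform is linear, so treat each term independently.
L{6} = 6/s; (-1)·[L{t^3} = 3!/s^4 = 6/s^4]; (-1/3)·[L{cosh(t)} = s/(s^2 - 1)].

X(s) = -s/(3*(s^2 - 1)) + 6/s - 6/s^4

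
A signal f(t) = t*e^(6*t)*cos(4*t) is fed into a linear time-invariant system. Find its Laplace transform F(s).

F(s) = (s - 10)*(s - 2)/(s^2 - 12*s + 52)^2

L{cos(4t)} = s/(s^2 + 16).
Multiplying by e^(6t) shifts s → s - 6, so L{e^(6*t)*cos(4*t)} = (s - 6)/((s - 6)^2 + 16).
Then apply L{t·g(t)} = -d/ds[G(s)] with G(s) = (s - 6)/((s - 6)^2 + 16):
differentiating 1 time and applying the sign gives (s - 10)*(s - 2)/(s^2 - 12*s + 52)^2.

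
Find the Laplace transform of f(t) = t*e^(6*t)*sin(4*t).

L{sin(4t)} = 4/(s^2 + 16).
Multiplying by e^(6t) shifts s → s - 6, so L{e^(6*t)*sin(4*t)} = 4/((s - 6)^2 + 16).
Then apply L{t·g(t)} = -d/ds[G(s)] with G(s) = 4/((s - 6)^2 + 16):
differentiating 1 time and applying the sign gives 8*(s - 6)/(s^2 - 12*s + 52)^2.

8*(s - 6)/(s^2 - 12*s + 52)^2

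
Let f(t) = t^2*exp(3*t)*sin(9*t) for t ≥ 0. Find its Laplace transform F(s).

L{sin(9t)} = 9/(s^2 + 81).
Multiplying by e^(3t) shifts s → s - 3, so L{exp(3*t)*sin(9*t)} = 9/((s - 3)^2 + 81).
Then apply L{t^2·g(t)} = (-1)^2 d^2/ds^2[G(s)] with G(s) = 9/((s - 3)^2 + 81):
differentiating 2 times and applying the sign gives 54*(s^2 - 6*s - 18)/(s^2 - 6*s + 90)^3.

F(s) = 54*(s^2 - 6*s - 18)/(s^2 - 6*s + 90)^3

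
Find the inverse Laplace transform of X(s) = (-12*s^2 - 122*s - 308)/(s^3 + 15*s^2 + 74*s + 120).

Factor the denominator: s^3 + 15*s^2 + 74*s + 120 = (s + 4)*(s + 5)*(s + 6).
Partial fraction decomposition gives [-2/(s + 5)] + [-4/(s + 6)] + [-6/(s + 4)].
Invert each term: -2/(s + 5) ↔ -2e^(-5t); -4/(s + 6) ↔ -4e^(-6t); -6/(s + 4) ↔ -6e^(-4t).

-6*exp(-4*t) - 2*exp(-5*t) - 4*exp(-6*t)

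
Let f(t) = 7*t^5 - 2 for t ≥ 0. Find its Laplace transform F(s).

By linearity of the Laplace transform, transform each term separately.
(7)·[L{t^5} = 5!/s^6 = 120/s^6]; L{-2} = -2/s.

F(s) = -2/s + 840/s^6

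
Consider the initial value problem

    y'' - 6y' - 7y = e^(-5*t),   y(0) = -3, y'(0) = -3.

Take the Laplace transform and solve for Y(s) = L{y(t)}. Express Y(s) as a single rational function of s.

Y(s) = (-3*s^2 + 76)/(s^3 - s^2 - 37*s - 35)

Take the Laplace transform of both sides.
Using L{y''} = s^2 Y - s·y(0) - y'(0) and L{y'} = sY - y(0), with y(0) = -3, y'(0) = -3, the left side becomes (s^2 - 6*s - 7)Y - (-3*s + 15).
The right side is L{e^(-5*t)} = 1/(s + 5).
So (s^2 - 6*s - 7)Y = 1/(s + 5) + (-3*s + 15).
Isolate Y and clear denominators.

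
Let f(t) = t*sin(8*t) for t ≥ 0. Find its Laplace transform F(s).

L{sin(8t)} = 8/(s^2 + 64).
Then apply L{t·g(t)} = -d/ds[G(s)] with G(s) = 8/(s^2 + 64):
differentiating 1 time and applying the sign gives 16*s/(s^2 + 64)^2.

F(s) = 16*s/(s^2 + 64)^2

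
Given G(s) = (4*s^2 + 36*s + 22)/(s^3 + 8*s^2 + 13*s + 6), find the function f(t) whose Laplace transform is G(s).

Factor the denominator: s^3 + 8*s^2 + 13*s + 6 = (s + 1)^2*(s + 6).
Partial fraction decomposition gives [6/(s + 1)] + [-2/(s + 1)^2] + [-2/(s + 6)].
Invert each term: 6/(s + 1) ↔ 6e^(-t); -2/(s + 1)^2 ↔ -2t·e^(-t); -2/(s + 6) ↔ -2e^(-6t).

f(t) = -2*t*exp(-t) + 6*exp(-t) - 2*exp(-6*t)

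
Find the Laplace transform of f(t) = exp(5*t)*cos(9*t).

L{cos(9t)} = s/(s^2 + 81).
By the first shifting theorem, multiplying by e^(5t) replaces s with s - 5.

(s - 5)/((s - 5)^2 + 81)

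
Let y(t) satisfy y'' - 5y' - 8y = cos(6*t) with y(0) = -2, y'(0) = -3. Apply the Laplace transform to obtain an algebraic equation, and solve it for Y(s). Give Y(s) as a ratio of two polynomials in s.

Take the Laplace transform of both sides.
The derivative rules (L{y''} = s^2 Y - s·y(0) - y'(0) and L{y'} = sY - y(0), with y(0) = -2, y'(0) = -3) turn the left side into (s^2 - 5*s - 8)Y - (-2*s + 7).
The right side is L{cos(6*t)} = s/(s^2 + 36).
So (s^2 - 5*s - 8)Y = s/(s^2 + 36) + (-2*s + 7).
Solve for Y(s) and write it as one ratio of polynomials.

Y(s) = (-2*s^3 + 7*s^2 - 71*s + 252)/(s^4 - 5*s^3 + 28*s^2 - 180*s - 288)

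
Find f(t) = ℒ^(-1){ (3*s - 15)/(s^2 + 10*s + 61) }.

f(t) = -5*exp(-5*t)*sin(6*t) + 3*exp(-5*t)*cos(6*t)

Complete the square in the denominator: s^2 + 10*s + 61 = (s + 5)^2 + 6^2.
Split the numerator to match: 3*s - 15 = 3·(s + 5) - 5·6.
Invert each term: 3·(s + 5)/((s + 5)^2 + 36) ↔ 3e^(-5t)cos(6t); -5·6/((s + 5)^2 + 36) ↔ -5e^(-5t)sin(6t).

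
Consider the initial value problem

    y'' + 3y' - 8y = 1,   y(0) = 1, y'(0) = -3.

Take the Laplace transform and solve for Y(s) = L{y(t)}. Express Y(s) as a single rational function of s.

Y(s) = (s^2 + 1)/(s^3 + 3*s^2 - 8*s)

Take the Laplace transform of both sides.
With L{y''} = s^2 Y - s·y(0) - y'(0) and L{y'} = sY - y(0), with y(0) = 1, y'(0) = -3: the LHS transforms to (s^2 + 3*s - 8)Y - (s).
The right side is L{1} = 1/s.
So (s^2 + 3*s - 8)Y = 1/s + (s).
Solve for Y(s) and write it as one ratio of polynomials.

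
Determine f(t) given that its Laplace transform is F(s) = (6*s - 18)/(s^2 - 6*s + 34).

Rewrite the denominator: s^2 - 6*s + 34 = (s - 3)^2 + 25.
The form in (s - 3) signals a first-shifting-theorem factor e^(3t).
Since L{cos(5t)} = s/(s^2 + 25), the inverse is e^(3*t)*cos(5*t), scaled by 6.

f(t) = 6*exp(3*t)*cos(5*t)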